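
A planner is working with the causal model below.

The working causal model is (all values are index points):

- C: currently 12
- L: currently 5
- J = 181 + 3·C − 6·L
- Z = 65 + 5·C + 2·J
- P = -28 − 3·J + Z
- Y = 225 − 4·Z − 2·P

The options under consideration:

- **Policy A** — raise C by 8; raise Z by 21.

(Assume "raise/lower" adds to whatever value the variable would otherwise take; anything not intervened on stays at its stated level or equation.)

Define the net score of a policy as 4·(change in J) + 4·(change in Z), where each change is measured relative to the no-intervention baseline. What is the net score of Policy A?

532

Baseline:
  C = 12
  L = 5
  J = 181 + 3·12 − 6·5 = 187
  Z = 65 + 5·12 + 2·187 = 499
Policy A (C + 8, Z + 21):
  C = 12 + 8 = 20
  L = 5
  J = 181 + 3·20 − 6·5 = 211
  Z = 65 + 5·20 + 2·211 (+21 from intervention) = 608
ΔJ = 211 − 187 = 24; ΔZ = 608 − 499 = 109
Score = 4·24 + 4·109 = 532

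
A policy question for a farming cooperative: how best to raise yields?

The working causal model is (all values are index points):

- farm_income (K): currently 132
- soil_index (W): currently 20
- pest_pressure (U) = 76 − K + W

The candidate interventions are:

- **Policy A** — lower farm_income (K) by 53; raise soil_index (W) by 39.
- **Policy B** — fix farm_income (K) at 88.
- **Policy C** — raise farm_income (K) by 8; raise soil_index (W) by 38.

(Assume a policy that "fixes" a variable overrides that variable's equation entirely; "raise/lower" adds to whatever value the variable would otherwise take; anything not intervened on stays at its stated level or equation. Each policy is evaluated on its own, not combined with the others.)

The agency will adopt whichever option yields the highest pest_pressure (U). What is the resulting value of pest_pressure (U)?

Policy A (K − 53, W + 39):
  K = 132 − 53 = 79
  W = 20 + 39 = 59
  U = 76 − 79 + 59 = 56
Policy B (K := 88):
  K = 88
  W = 20
  U = 76 − 88 + 20 = 8
Policy C (K + 8, W + 38):
  K = 132 + 8 = 140
  W = 20 + 38 = 58
  U = 76 − 140 + 58 = -6
Comparing — Policy A: U=56, Policy B: U=8, Policy C: U=-6. Highest is 56 (Policy A).

56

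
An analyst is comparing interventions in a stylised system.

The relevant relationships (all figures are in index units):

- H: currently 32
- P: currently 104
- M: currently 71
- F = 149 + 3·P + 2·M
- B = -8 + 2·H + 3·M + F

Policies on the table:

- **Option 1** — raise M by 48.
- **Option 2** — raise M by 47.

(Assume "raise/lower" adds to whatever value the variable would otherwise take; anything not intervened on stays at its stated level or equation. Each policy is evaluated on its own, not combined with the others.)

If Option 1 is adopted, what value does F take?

Option 1 (M + 48):
  P = 104
  M = 71 + 48 = 119
  F = 149 + 3·104 + 2·119 = 699

699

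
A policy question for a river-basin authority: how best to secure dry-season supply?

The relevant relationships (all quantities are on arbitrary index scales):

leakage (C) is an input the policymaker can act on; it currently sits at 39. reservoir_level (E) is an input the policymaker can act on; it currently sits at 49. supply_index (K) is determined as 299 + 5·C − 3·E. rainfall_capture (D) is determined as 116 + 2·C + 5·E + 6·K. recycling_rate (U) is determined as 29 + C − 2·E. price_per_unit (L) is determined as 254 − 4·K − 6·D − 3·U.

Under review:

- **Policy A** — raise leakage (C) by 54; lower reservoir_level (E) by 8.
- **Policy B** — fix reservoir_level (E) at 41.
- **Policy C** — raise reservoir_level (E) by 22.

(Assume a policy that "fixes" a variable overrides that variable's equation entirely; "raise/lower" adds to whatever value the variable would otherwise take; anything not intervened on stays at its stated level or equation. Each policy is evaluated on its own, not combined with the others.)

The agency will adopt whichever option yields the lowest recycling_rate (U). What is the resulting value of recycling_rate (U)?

Policy A (C + 54, E − 8):
  C = 39 + 54 = 93
  E = 49 − 8 = 41
  U = 29 + 93 − 2·41 = 40
Policy B (E := 41):
  C = 39
  E = 41
  U = 29 + 39 − 2·41 = -14
Policy C (E + 22):
  C = 39
  E = 49 + 22 = 71
  U = 29 + 39 − 2·71 = -74
Comparing — Policy A: U=40, Policy B: U=-14, Policy C: U=-74. Lowest is -74 (Policy C).

-74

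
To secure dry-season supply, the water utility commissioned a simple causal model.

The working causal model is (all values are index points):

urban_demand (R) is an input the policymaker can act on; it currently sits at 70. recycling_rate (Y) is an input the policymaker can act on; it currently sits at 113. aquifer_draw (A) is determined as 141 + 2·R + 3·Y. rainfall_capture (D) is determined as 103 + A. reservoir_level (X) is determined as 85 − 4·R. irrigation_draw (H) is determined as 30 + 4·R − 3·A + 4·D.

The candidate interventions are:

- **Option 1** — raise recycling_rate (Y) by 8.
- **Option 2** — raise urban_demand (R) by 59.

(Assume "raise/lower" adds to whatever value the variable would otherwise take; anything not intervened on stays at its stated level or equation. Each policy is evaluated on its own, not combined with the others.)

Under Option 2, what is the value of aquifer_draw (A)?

Option 2 (R + 59):
  R = 70 + 59 = 129
  Y = 113
  A = 141 + 2·129 + 3·113 = 738

738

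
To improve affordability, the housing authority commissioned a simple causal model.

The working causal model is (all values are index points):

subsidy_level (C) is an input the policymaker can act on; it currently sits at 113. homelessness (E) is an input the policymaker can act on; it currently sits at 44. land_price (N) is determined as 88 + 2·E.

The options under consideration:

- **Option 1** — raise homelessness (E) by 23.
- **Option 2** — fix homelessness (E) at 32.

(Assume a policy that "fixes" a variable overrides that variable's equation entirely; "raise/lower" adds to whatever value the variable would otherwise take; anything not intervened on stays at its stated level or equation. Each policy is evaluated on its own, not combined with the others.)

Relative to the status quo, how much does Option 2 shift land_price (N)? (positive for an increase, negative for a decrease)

-24

Baseline:
  E = 44
  N = 88 + 2·44 = 176
Option 2 (E := 32):
  E = 32
  N = 88 + 2·32 = 152
Change in N: 152 − 176 = -24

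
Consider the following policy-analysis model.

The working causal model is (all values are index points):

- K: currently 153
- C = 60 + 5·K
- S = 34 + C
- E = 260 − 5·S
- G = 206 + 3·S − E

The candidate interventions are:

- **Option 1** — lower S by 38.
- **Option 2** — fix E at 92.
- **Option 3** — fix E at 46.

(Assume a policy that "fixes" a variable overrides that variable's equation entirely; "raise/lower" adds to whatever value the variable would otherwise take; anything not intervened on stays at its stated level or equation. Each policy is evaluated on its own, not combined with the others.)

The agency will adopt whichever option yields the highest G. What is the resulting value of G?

Option 1 (S − 38):
  K = 153
  C = 60 + 5·153 = 825
  S = 34 + 825 (−38 from intervention) = 821
  E = 260 − 5·821 = -3845
  G = 206 + 3·821 − (-3845) = 6514
Option 2 (E := 92):
  K = 153
  C = 60 + 5·153 = 825
  S = 34 + 825 = 859
  E = 92
  G = 206 + 3·859 − 92 = 2691
Option 3 (E := 46):
  K = 153
  C = 60 + 5·153 = 825
  S = 34 + 825 = 859
  E = 46
  G = 206 + 3·859 − 46 = 2737
Comparing — Option 1: G=6514, Option 2: G=2691, Option 3: G=2737. Highest is 6514 (Option 1).

6514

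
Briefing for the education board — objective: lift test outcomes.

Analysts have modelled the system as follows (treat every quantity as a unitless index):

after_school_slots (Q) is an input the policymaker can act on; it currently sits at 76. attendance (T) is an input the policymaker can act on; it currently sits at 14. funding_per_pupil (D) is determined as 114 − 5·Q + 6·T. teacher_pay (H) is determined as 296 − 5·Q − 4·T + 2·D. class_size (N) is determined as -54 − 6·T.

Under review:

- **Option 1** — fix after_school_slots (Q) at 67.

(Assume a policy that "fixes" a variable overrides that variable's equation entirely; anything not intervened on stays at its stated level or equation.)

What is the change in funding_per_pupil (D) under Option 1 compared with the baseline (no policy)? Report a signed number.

45

Baseline:
  Q = 76
  T = 14
  D = 114 − 5·76 + 6·14 = -182
Option 1 (Q := 67):
  Q = 67
  T = 14
  D = 114 − 5·67 + 6·14 = -137
Change in D: -137 − (-182) = 45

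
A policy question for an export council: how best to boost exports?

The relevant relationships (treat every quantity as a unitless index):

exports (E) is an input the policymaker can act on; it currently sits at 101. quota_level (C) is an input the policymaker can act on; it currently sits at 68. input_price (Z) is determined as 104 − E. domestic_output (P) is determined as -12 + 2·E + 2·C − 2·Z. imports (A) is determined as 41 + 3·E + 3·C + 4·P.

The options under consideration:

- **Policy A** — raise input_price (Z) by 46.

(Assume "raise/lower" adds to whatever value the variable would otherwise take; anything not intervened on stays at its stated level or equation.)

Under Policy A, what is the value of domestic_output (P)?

228

Policy A (Z + 46):
  E = 101
  C = 68
  Z = 104 − 101 (+46 from intervention) = 49
  P = -12 + 2·101 + 2·68 − 2·49 = 228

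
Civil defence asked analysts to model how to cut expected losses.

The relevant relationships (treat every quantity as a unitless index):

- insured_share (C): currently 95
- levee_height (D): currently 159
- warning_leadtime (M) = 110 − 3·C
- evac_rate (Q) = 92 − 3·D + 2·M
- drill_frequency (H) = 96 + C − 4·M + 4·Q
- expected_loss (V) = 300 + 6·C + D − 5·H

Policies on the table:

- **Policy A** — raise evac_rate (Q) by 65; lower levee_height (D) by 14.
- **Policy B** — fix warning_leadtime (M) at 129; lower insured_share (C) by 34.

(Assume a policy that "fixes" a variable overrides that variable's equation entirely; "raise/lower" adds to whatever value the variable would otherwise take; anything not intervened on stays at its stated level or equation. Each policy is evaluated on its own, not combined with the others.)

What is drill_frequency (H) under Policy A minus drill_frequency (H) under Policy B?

-754

Policy A (Q + 65, D − 14):
  C = 95
  D = 159 − 14 = 145
  M = 110 − 3·95 = -175
  Q = 92 − 3·145 + 2·(-175) (+65 from intervention) = -628
  H = 96 + 95 − 4·(-175) + 4·(-628) = -1621
Policy B (M := 129, C − 34):
  C = 95 − 34 = 61
  D = 159
  M = 129
  Q = 92 − 3·159 + 2·129 = -127
  H = 96 + 61 − 4·129 + 4·(-127) = -867
H: -1621 − (-867) = -754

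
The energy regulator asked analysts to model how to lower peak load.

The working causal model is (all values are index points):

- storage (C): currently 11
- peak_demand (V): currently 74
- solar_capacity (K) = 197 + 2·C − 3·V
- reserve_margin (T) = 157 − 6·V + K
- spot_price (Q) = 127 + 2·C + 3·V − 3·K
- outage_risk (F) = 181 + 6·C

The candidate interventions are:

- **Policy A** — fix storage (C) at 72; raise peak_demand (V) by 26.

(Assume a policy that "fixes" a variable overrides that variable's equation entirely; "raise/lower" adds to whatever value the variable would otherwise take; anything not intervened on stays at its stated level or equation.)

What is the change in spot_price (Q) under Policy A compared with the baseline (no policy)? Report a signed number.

68

Baseline:
  C = 11
  V = 74
  K = 197 + 2·11 − 3·74 = -3
  Q = 127 + 2·11 + 3·74 − 3·(-3) = 380
Policy A (C := 72, V + 26):
  C = 72
  V = 74 + 26 = 100
  K = 197 + 2·72 − 3·100 = 41
  Q = 127 + 2·72 + 3·100 − 3·41 = 448
Change in Q: 448 − 380 = 68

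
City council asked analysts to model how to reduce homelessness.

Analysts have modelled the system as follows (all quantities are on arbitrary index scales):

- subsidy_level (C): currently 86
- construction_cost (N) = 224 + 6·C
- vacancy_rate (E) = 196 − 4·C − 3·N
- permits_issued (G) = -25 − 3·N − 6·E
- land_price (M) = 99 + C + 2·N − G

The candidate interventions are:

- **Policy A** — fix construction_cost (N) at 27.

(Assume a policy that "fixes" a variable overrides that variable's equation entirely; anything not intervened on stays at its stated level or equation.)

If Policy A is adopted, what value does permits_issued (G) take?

Policy A (N := 27):
  C = 86
  N = 27
  E = 196 − 4·86 − 3·27 = -229
  G = -25 − 3·27 − 6·(-229) = 1268

1268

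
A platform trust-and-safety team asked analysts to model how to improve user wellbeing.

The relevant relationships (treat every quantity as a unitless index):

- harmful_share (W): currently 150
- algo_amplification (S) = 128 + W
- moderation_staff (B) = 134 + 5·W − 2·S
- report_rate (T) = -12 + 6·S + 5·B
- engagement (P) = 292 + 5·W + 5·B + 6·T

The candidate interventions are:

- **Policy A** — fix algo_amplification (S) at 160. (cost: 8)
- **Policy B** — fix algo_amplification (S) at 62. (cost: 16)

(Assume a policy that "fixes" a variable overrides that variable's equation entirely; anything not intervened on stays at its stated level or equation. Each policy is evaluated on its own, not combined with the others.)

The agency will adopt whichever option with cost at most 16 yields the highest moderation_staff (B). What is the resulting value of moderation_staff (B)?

Policy A (S := 160):
  W = 150
  S = 160
  B = 134 + 5·150 − 2·160 = 564
Policy B (S := 62):
  W = 150
  S = 62
  B = 134 + 5·150 − 2·62 = 760
Comparing — Policy A: B=564, Policy B: B=760. Highest is 760 (Policy B).

760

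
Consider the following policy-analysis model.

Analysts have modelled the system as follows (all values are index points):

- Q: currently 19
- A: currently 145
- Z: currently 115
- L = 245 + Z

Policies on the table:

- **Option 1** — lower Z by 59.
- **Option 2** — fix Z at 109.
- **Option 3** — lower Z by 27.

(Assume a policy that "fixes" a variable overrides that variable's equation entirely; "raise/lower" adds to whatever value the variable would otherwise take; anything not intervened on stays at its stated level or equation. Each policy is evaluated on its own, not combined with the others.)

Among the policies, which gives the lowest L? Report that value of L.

301

Option 1 (Z − 59):
  Z = 115 − 59 = 56
  L = 245 + 56 = 301
Option 2 (Z := 109):
  Z = 109
  L = 245 + 109 = 354
Option 3 (Z − 27):
  Z = 115 − 27 = 88
  L = 245 + 88 = 333
Comparing — Option 1: L=301, Option 2: L=354, Option 3: L=333. Lowest is 301 (Option 1).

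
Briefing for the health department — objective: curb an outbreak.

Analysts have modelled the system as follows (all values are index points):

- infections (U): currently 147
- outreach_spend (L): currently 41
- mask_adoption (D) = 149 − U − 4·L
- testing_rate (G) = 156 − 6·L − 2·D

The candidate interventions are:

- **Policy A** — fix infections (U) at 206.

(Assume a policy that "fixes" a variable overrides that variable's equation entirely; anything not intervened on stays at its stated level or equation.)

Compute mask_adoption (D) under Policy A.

-221

Policy A (U := 206):
  U = 206
  L = 41
  D = 149 − 206 − 4·41 = -221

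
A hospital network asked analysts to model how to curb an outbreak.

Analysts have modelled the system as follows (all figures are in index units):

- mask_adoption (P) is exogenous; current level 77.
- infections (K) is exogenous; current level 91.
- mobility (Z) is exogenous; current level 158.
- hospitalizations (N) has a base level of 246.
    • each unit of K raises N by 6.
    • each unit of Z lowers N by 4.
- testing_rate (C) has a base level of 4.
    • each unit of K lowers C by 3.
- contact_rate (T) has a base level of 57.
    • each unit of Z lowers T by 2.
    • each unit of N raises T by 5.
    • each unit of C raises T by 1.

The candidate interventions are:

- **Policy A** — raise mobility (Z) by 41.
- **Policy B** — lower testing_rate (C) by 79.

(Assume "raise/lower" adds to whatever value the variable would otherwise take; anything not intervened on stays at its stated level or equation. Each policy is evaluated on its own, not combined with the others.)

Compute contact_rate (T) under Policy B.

Policy B (C − 79):
  K = 91
  Z = 158
  N = 246 + 6·91 − 4·158 = 160
  C = 4 − 3·91 (−79 from intervention) = -348
  T = 57 − 2·158 + 5·160 + (-348) = 193

193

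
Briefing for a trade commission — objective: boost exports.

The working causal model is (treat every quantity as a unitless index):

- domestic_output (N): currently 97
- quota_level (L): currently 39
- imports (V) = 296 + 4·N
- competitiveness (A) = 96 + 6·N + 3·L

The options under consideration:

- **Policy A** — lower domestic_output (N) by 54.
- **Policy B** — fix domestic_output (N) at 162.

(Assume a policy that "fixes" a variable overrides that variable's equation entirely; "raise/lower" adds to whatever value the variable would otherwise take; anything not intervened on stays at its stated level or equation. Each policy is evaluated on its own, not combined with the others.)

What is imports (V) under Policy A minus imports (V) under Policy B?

Policy A (N − 54):
  N = 97 − 54 = 43
  V = 296 + 4·43 = 468
Policy B (N := 162):
  N = 162
  V = 296 + 4·162 = 944
V: 468 − 944 = -476

-476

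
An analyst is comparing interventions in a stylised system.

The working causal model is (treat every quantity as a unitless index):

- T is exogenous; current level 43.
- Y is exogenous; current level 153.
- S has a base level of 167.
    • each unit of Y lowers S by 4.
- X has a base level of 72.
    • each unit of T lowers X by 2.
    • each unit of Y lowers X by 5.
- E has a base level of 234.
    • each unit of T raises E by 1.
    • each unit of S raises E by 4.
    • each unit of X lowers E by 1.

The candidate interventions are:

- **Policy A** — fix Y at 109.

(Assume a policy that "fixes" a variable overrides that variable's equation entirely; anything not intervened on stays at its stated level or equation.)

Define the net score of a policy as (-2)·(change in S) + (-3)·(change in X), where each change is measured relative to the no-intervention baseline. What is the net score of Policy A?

Baseline:
  T = 43
  Y = 153
  S = 167 − 4·153 = -445
  X = 72 − 2·43 − 5·153 = -779
Policy A (Y := 109):
  T = 43
  Y = 109
  S = 167 − 4·109 = -269
  X = 72 − 2·43 − 5·109 = -559
ΔS = -269 − (-445) = 176; ΔX = -559 − (-779) = 220
Score = (-2)·176 + (-3)·220 = -1012

-1012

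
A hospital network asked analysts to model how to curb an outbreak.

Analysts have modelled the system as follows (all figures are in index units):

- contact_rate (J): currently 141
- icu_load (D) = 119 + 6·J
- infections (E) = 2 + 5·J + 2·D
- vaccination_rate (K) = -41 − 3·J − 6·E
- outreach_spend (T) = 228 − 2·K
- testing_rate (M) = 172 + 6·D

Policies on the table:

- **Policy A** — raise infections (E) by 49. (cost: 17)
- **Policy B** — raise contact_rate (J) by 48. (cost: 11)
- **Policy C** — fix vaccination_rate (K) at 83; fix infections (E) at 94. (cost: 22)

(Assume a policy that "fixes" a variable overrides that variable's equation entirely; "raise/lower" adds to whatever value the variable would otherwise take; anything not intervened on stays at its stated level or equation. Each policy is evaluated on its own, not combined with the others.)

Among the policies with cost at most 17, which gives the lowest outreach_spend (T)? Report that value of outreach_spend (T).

Policy A (E + 49):
  J = 141
  D = 119 + 6·141 = 965
  E = 2 + 5·141 + 2·965 (+49 from intervention) = 2686
  K = -41 − 3·141 − 6·2686 = -16580
  T = 228 − 2·(-16580) = 33388
Policy B (J + 48):
  J = 141 + 48 = 189
  D = 119 + 6·189 = 1253
  E = 2 + 5·189 + 2·1253 = 3453
  K = -41 − 3·189 − 6·3453 = -21326
  T = 228 − 2·(-21326) = 42880
Comparing — Policy A: T=33388, Policy B: T=42880. Lowest is 33388 (Policy A).

33388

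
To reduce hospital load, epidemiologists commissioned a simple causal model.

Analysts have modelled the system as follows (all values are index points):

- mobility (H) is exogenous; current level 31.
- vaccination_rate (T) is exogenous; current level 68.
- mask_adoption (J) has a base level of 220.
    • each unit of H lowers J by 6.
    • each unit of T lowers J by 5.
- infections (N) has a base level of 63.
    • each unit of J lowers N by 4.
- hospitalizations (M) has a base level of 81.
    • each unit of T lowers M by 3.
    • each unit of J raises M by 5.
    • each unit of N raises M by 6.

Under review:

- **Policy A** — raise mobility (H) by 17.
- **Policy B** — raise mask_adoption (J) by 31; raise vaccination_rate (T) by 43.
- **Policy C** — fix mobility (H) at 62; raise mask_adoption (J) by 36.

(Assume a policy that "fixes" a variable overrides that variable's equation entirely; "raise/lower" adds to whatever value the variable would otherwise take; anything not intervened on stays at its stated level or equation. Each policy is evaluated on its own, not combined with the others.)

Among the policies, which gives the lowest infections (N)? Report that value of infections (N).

Policy A (H + 17):
  H = 31 + 17 = 48
  T = 68
  J = 220 − 6·48 − 5·68 = -408
  N = 63 − 4·(-408) = 1695
Policy B (J + 31, T + 43):
  H = 31
  T = 68 + 43 = 111
  J = 220 − 6·31 − 5·111 (+31 from intervention) = -490
  N = 63 − 4·(-490) = 2023
Policy C (H := 62, J + 36):
  H = 62
  T = 68
  J = 220 − 6·62 − 5·68 (+36 from intervention) = -456
  N = 63 − 4·(-456) = 1887
Comparing — Policy A: N=1695, Policy B: N=2023, Policy C: N=1887. Lowest is 1695 (Policy A).

1695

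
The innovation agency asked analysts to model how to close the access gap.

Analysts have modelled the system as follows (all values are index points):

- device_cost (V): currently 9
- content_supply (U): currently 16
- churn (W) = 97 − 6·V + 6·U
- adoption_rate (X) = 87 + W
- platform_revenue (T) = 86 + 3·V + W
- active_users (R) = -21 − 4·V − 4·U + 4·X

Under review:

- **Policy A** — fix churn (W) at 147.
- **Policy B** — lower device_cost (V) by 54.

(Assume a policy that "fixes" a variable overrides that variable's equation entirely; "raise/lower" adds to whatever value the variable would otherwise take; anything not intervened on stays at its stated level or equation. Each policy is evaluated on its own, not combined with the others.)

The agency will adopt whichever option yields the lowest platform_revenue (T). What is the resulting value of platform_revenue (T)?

260

Policy A (W := 147):
  V = 9
  U = 16
  W = 147
  T = 86 + 3·9 + 147 = 260
Policy B (V − 54):
  V = 9 − 54 = -45
  U = 16
  W = 97 − 6·(-45) + 6·16 = 463
  T = 86 + 3·(-45) + 463 = 414
Comparing — Policy A: T=260, Policy B: T=414. Lowest is 260 (Policy A).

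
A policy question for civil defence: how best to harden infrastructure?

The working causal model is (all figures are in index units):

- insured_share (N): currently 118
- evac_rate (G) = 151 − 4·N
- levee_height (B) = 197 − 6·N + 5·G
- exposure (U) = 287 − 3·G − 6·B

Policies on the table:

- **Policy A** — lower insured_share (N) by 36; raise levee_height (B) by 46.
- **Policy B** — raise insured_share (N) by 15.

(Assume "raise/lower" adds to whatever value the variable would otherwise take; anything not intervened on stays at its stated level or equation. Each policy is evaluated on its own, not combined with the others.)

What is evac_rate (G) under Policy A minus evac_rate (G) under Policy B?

Policy A (N − 36, B + 46):
  N = 118 − 36 = 82
  G = 151 − 4·82 = -177
Policy B (N + 15):
  N = 118 + 15 = 133
  G = 151 − 4·133 = -381
G: -177 − (-381) = 204

204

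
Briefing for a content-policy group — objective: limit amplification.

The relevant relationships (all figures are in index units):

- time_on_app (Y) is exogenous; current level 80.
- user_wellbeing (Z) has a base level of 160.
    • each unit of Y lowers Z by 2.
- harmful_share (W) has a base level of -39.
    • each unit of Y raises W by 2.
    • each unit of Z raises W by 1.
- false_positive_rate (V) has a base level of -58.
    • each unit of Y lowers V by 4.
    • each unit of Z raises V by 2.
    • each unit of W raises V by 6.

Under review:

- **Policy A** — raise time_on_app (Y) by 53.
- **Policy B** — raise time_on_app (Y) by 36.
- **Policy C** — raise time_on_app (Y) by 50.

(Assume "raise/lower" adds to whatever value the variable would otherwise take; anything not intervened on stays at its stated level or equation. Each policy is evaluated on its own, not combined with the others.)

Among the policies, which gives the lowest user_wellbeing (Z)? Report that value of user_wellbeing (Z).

Policy A (Y + 53):
  Y = 80 + 53 = 133
  Z = 160 − 2·133 = -106
Policy B (Y + 36):
  Y = 80 + 36 = 116
  Z = 160 − 2·116 = -72
Policy C (Y + 50):
  Y = 80 + 50 = 130
  Z = 160 − 2·130 = -100
Comparing — Policy A: Z=-106, Policy B: Z=-72, Policy C: Z=-100. Lowest is -106 (Policy A).

-106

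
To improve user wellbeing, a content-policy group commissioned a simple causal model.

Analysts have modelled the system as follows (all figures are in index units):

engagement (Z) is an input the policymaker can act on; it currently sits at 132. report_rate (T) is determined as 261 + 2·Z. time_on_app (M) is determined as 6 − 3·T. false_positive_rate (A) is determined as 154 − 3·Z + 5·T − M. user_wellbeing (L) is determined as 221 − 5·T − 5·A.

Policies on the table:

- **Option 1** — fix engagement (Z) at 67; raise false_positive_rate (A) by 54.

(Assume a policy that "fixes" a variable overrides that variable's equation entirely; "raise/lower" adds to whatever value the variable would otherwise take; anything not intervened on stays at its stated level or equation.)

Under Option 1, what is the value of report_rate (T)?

Option 1 (Z := 67, A + 54):
  Z = 67
  T = 261 + 2·67 = 395

395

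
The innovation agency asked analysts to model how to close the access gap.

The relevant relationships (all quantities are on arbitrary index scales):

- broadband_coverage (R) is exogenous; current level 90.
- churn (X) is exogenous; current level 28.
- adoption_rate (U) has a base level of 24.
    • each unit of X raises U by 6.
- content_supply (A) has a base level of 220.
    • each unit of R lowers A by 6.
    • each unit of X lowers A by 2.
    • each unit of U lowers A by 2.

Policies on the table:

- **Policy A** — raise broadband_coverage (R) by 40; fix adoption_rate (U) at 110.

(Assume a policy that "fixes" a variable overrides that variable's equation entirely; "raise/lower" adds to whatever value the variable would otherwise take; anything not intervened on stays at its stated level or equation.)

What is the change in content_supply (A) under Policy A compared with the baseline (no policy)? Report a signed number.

Baseline:
  R = 90
  X = 28
  U = 24 + 6·28 = 192
  A = 220 − 6·90 − 2·28 − 2·192 = -760
Policy A (R + 40, U := 110):
  R = 90 + 40 = 130
  X = 28
  U = 110
  A = 220 − 6·130 − 2·28 − 2·110 = -836
Change in A: -836 − (-760) = -76

-76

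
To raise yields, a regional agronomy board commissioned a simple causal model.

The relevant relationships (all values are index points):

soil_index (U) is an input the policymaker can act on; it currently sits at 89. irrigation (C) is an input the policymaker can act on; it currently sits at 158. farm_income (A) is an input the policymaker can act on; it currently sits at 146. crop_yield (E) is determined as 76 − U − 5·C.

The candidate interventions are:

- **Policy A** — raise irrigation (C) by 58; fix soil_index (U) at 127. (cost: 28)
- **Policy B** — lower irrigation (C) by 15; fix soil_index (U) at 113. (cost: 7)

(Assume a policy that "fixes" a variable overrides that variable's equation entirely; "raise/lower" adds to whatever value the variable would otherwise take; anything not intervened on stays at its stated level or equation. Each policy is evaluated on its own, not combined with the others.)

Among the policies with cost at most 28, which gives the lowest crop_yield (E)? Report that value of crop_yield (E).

Policy A (C + 58, U := 127):
  U = 127
  C = 158 + 58 = 216
  E = 76 − 127 − 5·216 = -1131
Policy B (C − 15, U := 113):
  U = 113
  C = 158 − 15 = 143
  E = 76 − 113 − 5·143 = -752
Comparing — Policy A: E=-1131, Policy B: E=-752. Lowest is -1131 (Policy A).

-1131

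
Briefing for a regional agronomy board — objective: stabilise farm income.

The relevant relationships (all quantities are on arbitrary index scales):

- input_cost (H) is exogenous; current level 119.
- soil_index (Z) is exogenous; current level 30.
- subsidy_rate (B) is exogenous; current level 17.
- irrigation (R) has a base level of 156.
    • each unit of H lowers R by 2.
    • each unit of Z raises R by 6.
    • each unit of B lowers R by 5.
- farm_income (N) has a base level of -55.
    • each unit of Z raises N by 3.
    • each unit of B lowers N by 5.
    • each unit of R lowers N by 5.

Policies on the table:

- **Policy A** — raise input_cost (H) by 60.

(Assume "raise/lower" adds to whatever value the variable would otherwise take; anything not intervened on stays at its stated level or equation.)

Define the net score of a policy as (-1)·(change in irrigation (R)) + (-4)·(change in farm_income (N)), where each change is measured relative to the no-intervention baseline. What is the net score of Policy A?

-2280

Baseline:
  H = 119
  Z = 30
  B = 17
  R = 156 − 2·119 + 6·30 − 5·17 = 13
  N = -55 + 3·30 − 5·17 − 5·13 = -115
Policy A (H + 60):
  H = 119 + 60 = 179
  Z = 30
  B = 17
  R = 156 − 2·179 + 6·30 − 5·17 = -107
  N = -55 + 3·30 − 5·17 − 5·(-107) = 485
ΔR = -107 − 13 = -120; ΔN = 485 − (-115) = 600
Score = (-1)·(-120) + (-4)·600 = -2280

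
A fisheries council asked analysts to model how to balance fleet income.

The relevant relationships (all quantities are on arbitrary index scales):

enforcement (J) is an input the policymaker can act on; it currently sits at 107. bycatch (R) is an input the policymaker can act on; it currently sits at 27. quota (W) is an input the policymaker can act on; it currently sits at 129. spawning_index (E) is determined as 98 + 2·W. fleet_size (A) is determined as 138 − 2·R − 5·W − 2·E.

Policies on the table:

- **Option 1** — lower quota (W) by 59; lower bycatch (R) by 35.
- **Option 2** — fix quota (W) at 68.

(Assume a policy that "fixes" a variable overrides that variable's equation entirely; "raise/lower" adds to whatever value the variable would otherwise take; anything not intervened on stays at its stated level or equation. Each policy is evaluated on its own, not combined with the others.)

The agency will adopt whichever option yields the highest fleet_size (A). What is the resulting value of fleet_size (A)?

-672

Option 1 (W − 59, R − 35):
  R = 27 − 35 = -8
  W = 129 − 59 = 70
  E = 98 + 2·70 = 238
  A = 138 − 2·(-8) − 5·70 − 2·238 = -672
Option 2 (W := 68):
  R = 27
  W = 68
  E = 98 + 2·68 = 234
  A = 138 − 2·27 − 5·68 − 2·234 = -724
Comparing — Option 1: A=-672, Option 2: A=-724. Highest is -672 (Option 1).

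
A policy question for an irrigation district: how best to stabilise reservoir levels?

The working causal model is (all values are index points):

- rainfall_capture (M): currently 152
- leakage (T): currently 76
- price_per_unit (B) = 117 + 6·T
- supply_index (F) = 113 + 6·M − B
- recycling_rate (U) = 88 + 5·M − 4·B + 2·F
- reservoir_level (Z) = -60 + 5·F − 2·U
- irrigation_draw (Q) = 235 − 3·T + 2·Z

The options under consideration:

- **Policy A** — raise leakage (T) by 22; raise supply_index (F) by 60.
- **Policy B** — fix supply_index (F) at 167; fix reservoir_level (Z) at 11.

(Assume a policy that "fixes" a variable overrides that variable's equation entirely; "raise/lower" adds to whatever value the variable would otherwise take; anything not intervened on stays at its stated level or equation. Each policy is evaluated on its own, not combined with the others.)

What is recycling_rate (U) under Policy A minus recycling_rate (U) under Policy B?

Policy A (T + 22, F + 60):
  M = 152
  T = 76 + 22 = 98
  B = 117 + 6·98 = 705
  F = 113 + 6·152 − 705 (+60 from intervention) = 380
  U = 88 + 5·152 − 4·705 + 2·380 = -1212
Policy B (F := 167, Z := 11):
  M = 152
  T = 76
  B = 117 + 6·76 = 573
  F = 167
  U = 88 + 5·152 − 4·573 + 2·167 = -1110
U: -1212 − (-1110) = -102

-102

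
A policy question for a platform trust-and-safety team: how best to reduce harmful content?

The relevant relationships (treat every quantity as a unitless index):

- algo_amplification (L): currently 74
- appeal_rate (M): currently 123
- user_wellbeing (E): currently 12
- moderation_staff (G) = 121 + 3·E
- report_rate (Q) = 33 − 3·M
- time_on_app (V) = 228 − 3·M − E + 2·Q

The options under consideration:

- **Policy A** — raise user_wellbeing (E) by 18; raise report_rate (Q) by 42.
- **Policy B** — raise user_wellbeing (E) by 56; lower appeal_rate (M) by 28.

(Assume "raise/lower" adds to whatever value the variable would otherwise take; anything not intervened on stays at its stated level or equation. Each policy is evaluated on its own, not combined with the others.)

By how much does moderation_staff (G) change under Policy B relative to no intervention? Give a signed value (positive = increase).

Baseline:
  E = 12
  G = 121 + 3·12 = 157
Policy B (E + 56, M − 28):
  E = 12 + 56 = 68
  G = 121 + 3·68 = 325
Change in G: 325 − 157 = 168

168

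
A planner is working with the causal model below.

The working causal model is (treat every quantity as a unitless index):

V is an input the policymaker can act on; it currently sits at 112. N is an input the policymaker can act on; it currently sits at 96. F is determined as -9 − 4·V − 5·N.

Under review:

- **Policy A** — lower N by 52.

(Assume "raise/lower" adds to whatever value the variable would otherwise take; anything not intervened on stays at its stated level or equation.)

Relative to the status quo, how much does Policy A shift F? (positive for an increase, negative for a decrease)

Baseline:
  V = 112
  N = 96
  F = -9 − 4·112 − 5·96 = -937
Policy A (N − 52):
  V = 112
  N = 96 − 52 = 44
  F = -9 − 4·112 − 5·44 = -677
Change in F: -677 − (-937) = 260

260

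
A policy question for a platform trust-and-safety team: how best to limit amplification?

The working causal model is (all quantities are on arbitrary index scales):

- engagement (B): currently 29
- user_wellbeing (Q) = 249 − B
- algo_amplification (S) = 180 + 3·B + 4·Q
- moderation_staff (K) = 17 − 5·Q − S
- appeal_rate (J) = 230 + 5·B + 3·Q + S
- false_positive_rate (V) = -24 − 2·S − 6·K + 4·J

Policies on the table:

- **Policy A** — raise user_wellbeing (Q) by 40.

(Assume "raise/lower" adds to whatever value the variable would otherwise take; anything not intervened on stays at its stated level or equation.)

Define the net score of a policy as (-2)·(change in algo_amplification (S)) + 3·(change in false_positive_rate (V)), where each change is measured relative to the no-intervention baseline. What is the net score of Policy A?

8560

Baseline:
  B = 29
  Q = 249 − 29 = 220
  S = 180 + 3·29 + 4·220 = 1147
  K = 17 − 5·220 − 1147 = -2230
  J = 230 + 5·29 + 3·220 + 1147 = 2182
  V = -24 − 2·1147 − 6·(-2230) + 4·2182 = 19790
Policy A (Q + 40):
  B = 29
  Q = 249 − 29 (+40 from intervention) = 260
  S = 180 + 3·29 + 4·260 = 1307
  K = 17 − 5·260 − 1307 = -2590
  J = 230 + 5·29 + 3·260 + 1307 = 2462
  V = -24 − 2·1307 − 6·(-2590) + 4·2462 = 22750
ΔS = 1307 − 1147 = 160; ΔV = 22750 − 19790 = 2960
Score = (-2)·160 + 3·2960 = 8560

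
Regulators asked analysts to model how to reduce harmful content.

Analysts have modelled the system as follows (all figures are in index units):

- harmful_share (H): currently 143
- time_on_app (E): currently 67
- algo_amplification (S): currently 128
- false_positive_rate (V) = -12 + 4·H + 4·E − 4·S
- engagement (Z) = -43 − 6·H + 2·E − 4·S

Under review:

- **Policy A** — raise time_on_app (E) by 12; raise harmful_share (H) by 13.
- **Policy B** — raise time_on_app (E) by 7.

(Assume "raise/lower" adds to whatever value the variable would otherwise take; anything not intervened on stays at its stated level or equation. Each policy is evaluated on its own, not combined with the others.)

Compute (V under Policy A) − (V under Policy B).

72

Policy A (E + 12, H + 13):
  H = 143 + 13 = 156
  E = 67 + 12 = 79
  S = 128
  V = -12 + 4·156 + 4·79 − 4·128 = 416
Policy B (E + 7):
  H = 143
  E = 67 + 7 = 74
  S = 128
  V = -12 + 4·143 + 4·74 − 4·128 = 344
V: 416 − 344 = 72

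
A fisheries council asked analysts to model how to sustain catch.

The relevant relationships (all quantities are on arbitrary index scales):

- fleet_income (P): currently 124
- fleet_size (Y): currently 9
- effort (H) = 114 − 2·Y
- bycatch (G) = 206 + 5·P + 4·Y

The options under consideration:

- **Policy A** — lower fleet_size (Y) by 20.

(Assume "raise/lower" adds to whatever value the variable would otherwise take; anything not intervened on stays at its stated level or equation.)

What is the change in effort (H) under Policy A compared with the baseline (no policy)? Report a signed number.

40

Baseline:
  Y = 9
  H = 114 − 2·9 = 96
Policy A (Y − 20):
  Y = 9 − 20 = -11
  H = 114 − 2·(-11) = 136
Change in H: 136 − 96 = 40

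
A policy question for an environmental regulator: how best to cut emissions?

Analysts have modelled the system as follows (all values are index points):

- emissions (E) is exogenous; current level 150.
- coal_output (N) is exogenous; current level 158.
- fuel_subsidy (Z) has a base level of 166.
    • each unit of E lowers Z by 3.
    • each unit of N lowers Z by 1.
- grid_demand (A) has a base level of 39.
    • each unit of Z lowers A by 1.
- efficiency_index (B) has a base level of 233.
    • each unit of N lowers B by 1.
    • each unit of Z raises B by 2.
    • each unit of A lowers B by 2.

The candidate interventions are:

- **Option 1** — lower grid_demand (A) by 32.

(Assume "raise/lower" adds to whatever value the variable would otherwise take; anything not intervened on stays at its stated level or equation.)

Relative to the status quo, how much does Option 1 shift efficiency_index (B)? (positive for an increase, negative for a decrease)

Baseline:
  E = 150
  N = 158
  Z = 166 − 3·150 − 158 = -442
  A = 39 − (-442) = 481
  B = 233 − 158 + 2·(-442) − 2·481 = -1771
Option 1 (A − 32):
  E = 150
  N = 158
  Z = 166 − 3·150 − 158 = -442
  A = 39 − (-442) (−32 from intervention) = 449
  B = 233 − 158 + 2·(-442) − 2·449 = -1707
Change in B: -1707 − (-1771) = 64

64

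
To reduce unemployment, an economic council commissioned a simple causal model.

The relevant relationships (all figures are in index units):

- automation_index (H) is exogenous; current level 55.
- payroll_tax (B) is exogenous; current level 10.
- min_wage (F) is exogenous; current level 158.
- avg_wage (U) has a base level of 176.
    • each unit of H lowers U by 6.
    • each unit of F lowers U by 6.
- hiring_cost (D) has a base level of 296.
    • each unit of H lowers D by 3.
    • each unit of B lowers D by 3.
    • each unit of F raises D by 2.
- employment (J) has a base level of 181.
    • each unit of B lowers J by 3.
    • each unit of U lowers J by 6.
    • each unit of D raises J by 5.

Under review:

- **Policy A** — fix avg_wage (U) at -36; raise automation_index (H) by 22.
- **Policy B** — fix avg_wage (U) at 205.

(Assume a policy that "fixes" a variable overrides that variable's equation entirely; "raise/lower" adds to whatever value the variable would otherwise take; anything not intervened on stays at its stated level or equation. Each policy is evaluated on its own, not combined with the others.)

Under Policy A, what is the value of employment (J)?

2122

Policy A (U := -36, H + 22):
  H = 55 + 22 = 77
  B = 10
  F = 158
  U = -36
  D = 296 − 3·77 − 3·10 + 2·158 = 351
  J = 181 − 3·10 − 6·(-36) + 5·351 = 2122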